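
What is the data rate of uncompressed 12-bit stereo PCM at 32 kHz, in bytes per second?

96,000 bytes/s

Bit rate = 32,000 × 12 × 2 = 768,000 bits/s.
768,000 / 8 = 96,000 bytes/s.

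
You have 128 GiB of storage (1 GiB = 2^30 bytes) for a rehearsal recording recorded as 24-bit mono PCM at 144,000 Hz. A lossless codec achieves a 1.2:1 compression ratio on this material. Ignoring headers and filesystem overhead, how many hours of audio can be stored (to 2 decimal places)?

Uncompressed byte rate = 144,000 × 3 × 1 = 432,000 bytes/s.
After 1.2:1 compression, effective rate ≈ 360000 bytes/s.
Capacity = 128 × 1,073,741,824 = 137,438,953,472 bytes.
137,438,953,472 / effective rate ≈ 381774.87 s → 106.05 hours.

106.05 hours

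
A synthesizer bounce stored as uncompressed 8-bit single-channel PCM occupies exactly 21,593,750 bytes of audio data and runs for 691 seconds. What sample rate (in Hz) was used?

Bytes = sample_rate × seconds × bytes_per_sample × channels.
sample_rate = 21,593,750 / (691 × 1 × 1) = 21,593,750 / 691 = 31,250 Hz.

31,250 Hz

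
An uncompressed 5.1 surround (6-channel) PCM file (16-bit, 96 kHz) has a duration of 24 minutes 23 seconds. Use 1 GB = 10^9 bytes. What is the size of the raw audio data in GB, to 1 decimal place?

1.7 GB

Duration = 24 minutes 23 seconds = 1,463 s.
Bytes = 96,000 samples/s × 1,463 s × 2 bytes/sample × 6 ch = 1,685,376,000 bytes.
1,685,376,000 / 1,000,000,000 = 1.7 GB.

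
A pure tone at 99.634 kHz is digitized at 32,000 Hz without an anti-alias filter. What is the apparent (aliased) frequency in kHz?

3.634 kHz

Nyquist = 32,000/2 = 16,000 Hz; 99,634 Hz exceeds it.
Alias = |99,634 − 3×32,000| = |99,634 − 96,000| = 3,634 Hz = 3.634 kHz.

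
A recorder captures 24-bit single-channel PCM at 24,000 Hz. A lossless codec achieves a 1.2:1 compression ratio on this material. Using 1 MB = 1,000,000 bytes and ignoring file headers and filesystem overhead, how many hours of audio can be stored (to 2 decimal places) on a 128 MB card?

Uncompressed byte rate = 24,000 × 3 × 1 = 72,000 bytes/s.
After 1.2:1 compression, effective rate ≈ 60000 bytes/s.
Capacity = 128 × 1,000,000 = 128,000,000 bytes.
128,000,000 / effective rate ≈ 2133.33 s → 0.59 hours.

0.59 hours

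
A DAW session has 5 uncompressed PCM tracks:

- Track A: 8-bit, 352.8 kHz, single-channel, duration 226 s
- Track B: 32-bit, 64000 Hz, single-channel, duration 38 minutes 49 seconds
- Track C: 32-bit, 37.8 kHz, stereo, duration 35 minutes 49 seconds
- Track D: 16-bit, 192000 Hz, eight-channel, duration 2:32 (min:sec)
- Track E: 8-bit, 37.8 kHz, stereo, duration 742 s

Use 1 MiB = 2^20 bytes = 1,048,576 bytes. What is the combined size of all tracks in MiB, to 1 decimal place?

1763.2 MiB

Track A: 352,800 × 226 × 1 × 1 = 79,732,800 bytes.
Track B: 38 minutes 49 seconds = 2,329 s; 64,000 × 2,329 × 4 × 1 = 596,224,000 bytes.
Track C: 35 minutes 49 seconds = 2,149 s; 37,800 × 2,149 × 4 × 2 = 649,857,600 bytes.
Track D: 2:32 (min:sec) = 152 s; 192,000 × 152 × 2 × 8 = 466,944,000 bytes.
Track E: 37,800 × 742 × 1 × 2 = 56,095,200 bytes.
Total = 1,848,853,600 bytes = 1763.2 MiB.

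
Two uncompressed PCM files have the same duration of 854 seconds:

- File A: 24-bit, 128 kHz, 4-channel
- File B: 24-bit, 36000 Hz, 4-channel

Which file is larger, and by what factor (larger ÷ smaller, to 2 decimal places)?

File A, by a factor of 3.56

File A: 128,000 × 3 × 4 = 1,536,000 bytes/s.
File B: 36,000 × 3 × 4 = 432,000 bytes/s.
File A is larger; ratio = 1,311,744,000 / 368,928,000 = 3.56.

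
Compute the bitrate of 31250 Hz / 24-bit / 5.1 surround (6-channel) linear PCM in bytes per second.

562,500 bytes/s

Bit rate = 31,250 × 24 × 6 = 4,500,000 bits/s.
4,500,000 / 8 = 562,500 bytes/s.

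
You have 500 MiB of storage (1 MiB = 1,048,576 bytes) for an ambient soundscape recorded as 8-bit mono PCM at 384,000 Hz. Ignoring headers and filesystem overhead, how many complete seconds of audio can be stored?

1,365 seconds

Uncompressed byte rate = 384,000 × 1 × 1 = 384,000 bytes/s.
Capacity = 500 × 1,048,576 = 524,288,000 bytes.
524,288,000 / 384,000 ≈ 1365.33 s → 1,365 seconds.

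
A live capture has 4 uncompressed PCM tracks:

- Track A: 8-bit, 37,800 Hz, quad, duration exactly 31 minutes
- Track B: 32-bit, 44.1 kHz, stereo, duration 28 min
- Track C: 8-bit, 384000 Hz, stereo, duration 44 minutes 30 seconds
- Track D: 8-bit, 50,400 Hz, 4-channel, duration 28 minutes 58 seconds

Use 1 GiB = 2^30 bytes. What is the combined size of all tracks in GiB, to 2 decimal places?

Track A: exactly 31 minutes = 1,860 s; 37,800 × 1,860 × 1 × 4 = 281,232,000 bytes.
Track B: 28 min = 1,680 s; 44,100 × 1,680 × 4 × 2 = 592,704,000 bytes.
Track C: 44 minutes 30 seconds = 2,670 s; 384,000 × 2,670 × 1 × 2 = 2,050,560,000 bytes.
Track D: 28 minutes 58 seconds = 1,738 s; 50,400 × 1,738 × 1 × 4 = 350,380,800 bytes.
Total = 3,274,876,800 bytes = 3.05 GiB.

3.05 GiB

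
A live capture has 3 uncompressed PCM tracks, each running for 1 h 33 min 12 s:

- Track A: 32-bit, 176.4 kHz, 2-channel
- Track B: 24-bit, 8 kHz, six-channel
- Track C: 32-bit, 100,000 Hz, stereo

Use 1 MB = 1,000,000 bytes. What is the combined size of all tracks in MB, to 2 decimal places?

1 h 33 min 12 s = 5,592 s.
Track A: 176,400 × 5,592 × 4 × 2 = 7,891,430,400 bytes.
Track B: 8,000 × 5,592 × 3 × 6 = 805,248,000 bytes.
Track C: 100,000 × 5,592 × 4 × 2 = 4,473,600,000 bytes.
Total = 13,170,278,400 bytes = 13170.28 MB.

13170.28 MB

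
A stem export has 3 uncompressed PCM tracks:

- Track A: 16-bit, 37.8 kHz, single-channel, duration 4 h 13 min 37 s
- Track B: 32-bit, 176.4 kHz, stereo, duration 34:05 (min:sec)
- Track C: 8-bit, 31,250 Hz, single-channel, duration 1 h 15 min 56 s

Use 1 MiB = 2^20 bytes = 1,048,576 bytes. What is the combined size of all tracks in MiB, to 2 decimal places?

3985.10 MiB

Track A: 4 h 13 min 37 s = 15,217 s; 37,800 × 15,217 × 2 × 1 = 1,150,405,200 bytes.
Track B: 34:05 (min:sec) = 2,045 s; 176,400 × 2,045 × 4 × 2 = 2,885,904,000 bytes.
Track C: 1 h 15 min 56 s = 4,556 s; 31,250 × 4,556 × 1 × 1 = 142,375,000 bytes.
Total = 4,178,684,200 bytes = 3985.10 MiB.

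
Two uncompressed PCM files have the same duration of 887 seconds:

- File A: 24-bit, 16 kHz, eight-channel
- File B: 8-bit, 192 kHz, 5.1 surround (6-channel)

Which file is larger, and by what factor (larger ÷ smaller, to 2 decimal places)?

File B, by a factor of 3.00

File A: 16,000 × 3 × 8 = 384,000 bytes/s.
File B: 192,000 × 1 × 6 = 1,152,000 bytes/s.
File B is larger; ratio = 1,021,824,000 / 340,608,000 = 3.00.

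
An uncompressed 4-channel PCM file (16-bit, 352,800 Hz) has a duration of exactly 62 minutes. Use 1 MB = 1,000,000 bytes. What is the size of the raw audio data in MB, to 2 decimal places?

10499.33 MB

Duration = exactly 62 minutes = 3,720 s.
Bytes = 352,800 samples/s × 3,720 s × 2 bytes/sample × 4 ch = 10,499,328,000 bytes.
10,499,328,000 / 1,000,000 = 10499.33 MB.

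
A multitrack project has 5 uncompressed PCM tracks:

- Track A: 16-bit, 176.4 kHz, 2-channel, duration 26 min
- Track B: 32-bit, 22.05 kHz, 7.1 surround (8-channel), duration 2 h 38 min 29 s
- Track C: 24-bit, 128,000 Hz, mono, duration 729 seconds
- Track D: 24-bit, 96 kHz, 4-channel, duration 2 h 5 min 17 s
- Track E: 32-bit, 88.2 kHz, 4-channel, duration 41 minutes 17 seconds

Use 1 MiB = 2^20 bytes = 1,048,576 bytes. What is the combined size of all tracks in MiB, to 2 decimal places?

Track A: 26 min = 1,560 s; 176,400 × 1,560 × 2 × 2 = 1,100,736,000 bytes.
Track B: 2 h 38 min 29 s = 9,509 s; 22,050 × 9,509 × 4 × 8 = 6,709,550,400 bytes.
Track C: 128,000 × 729 × 3 × 1 = 279,936,000 bytes.
Track D: 2 h 5 min 17 s = 7,517 s; 96,000 × 7,517 × 3 × 4 = 8,659,584,000 bytes.
Track E: 41 minutes 17 seconds = 2,477 s; 88,200 × 2,477 × 4 × 4 = 3,495,542,400 bytes.
Total = 20,245,348,800 bytes = 19307.47 MiB.

19307.47 MiB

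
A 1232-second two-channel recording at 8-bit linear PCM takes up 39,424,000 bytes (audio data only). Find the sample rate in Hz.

16,000 Hz

Bytes = sample_rate × seconds × bytes_per_sample × channels.
sample_rate = 39,424,000 / (1,232 × 1 × 2) = 39,424,000 / 2,464 = 16,000 Hz.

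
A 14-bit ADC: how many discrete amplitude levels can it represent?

16,384 levels

2^14 = 16,384.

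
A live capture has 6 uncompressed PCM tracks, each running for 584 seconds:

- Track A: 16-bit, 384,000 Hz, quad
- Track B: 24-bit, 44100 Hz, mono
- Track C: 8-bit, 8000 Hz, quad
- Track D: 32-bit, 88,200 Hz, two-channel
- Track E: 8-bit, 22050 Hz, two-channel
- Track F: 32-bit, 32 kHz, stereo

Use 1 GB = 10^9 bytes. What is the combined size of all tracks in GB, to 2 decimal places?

2.48 GB

Track A: 384,000 × 584 × 2 × 4 = 1,794,048,000 bytes.
Track B: 44,100 × 584 × 3 × 1 = 77,263,200 bytes.
Track C: 8,000 × 584 × 1 × 4 = 18,688,000 bytes.
Track D: 88,200 × 584 × 4 × 2 = 412,070,400 bytes.
Track E: 22,050 × 584 × 1 × 2 = 25,754,400 bytes.
Track F: 32,000 × 584 × 4 × 2 = 149,504,000 bytes.
Total = 2,477,328,000 bytes = 2.48 GB.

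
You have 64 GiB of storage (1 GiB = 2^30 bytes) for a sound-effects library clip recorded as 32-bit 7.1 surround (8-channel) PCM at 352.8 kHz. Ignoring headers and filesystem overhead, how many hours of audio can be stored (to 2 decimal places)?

Uncompressed byte rate = 352,800 × 4 × 8 = 11,289,600 bytes/s.
Capacity = 64 × 1,073,741,824 = 68,719,476,736 bytes.
68,719,476,736 / 11,289,600 ≈ 6086.97 s → 1.69 hours.

1.69 hours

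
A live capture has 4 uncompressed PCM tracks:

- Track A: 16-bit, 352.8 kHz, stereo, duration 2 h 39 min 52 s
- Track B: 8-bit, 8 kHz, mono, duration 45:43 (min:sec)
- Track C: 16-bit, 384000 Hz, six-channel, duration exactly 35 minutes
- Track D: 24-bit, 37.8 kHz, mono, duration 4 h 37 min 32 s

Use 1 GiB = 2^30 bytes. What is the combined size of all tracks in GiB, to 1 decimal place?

23.4 GiB

Track A: 2 h 39 min 52 s = 9,592 s; 352,800 × 9,592 × 2 × 2 = 13,536,230,400 bytes.
Track B: 45:43 (min:sec) = 2,743 s; 8,000 × 2,743 × 1 × 1 = 21,944,000 bytes.
Track C: exactly 35 minutes = 2,100 s; 384,000 × 2,100 × 2 × 6 = 9,676,800,000 bytes.
Track D: 4 h 37 min 32 s = 16,652 s; 37,800 × 16,652 × 3 × 1 = 1,888,336,800 bytes.
Total = 25,123,311,200 bytes = 23.4 GiB.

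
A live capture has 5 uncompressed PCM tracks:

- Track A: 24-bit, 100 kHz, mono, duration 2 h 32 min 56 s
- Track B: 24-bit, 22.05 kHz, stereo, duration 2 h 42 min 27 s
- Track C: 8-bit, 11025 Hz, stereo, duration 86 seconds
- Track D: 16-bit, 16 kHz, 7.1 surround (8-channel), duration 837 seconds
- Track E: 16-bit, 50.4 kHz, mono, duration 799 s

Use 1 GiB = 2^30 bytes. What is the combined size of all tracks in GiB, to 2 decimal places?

4.04 GiB

Track A: 2 h 32 min 56 s = 9,176 s; 100,000 × 9,176 × 3 × 1 = 2,752,800,000 bytes.
Track B: 2 h 42 min 27 s = 9,747 s; 22,050 × 9,747 × 3 × 2 = 1,289,528,100 bytes.
Track C: 11,025 × 86 × 1 × 2 = 1,896,300 bytes.
Track D: 16,000 × 837 × 2 × 8 = 214,272,000 bytes.
Track E: 50,400 × 799 × 2 × 1 = 80,539,200 bytes.
Total = 4,339,035,600 bytes = 4.04 GiB.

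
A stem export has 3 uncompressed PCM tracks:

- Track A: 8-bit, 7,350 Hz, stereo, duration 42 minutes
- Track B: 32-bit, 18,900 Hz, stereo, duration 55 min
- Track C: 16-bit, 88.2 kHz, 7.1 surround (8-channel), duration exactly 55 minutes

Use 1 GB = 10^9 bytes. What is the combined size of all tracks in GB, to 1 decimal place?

5.2 GB

Track A: 42 minutes = 2,520 s; 7,350 × 2,520 × 1 × 2 = 37,044,000 bytes.
Track B: 55 min = 3,300 s; 18,900 × 3,300 × 4 × 2 = 498,960,000 bytes.
Track C: exactly 55 minutes = 3,300 s; 88,200 × 3,300 × 2 × 8 = 4,656,960,000 bytes.
Total = 5,192,964,000 bytes = 5.2 GB.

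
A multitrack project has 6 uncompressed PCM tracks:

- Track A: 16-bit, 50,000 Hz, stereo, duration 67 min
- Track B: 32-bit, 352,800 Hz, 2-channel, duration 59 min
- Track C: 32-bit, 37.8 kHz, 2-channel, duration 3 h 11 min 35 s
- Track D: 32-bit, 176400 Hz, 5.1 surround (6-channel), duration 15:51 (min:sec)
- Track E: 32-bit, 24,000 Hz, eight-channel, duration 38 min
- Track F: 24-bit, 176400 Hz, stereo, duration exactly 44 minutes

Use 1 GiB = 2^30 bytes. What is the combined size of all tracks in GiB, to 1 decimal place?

21.3 GiB

Track A: 67 min = 4,020 s; 50,000 × 4,020 × 2 × 2 = 804,000,000 bytes.
Track B: 59 min = 3,540 s; 352,800 × 3,540 × 4 × 2 = 9,991,296,000 bytes.
Track C: 3 h 11 min 35 s = 11,495 s; 37,800 × 11,495 × 4 × 2 = 3,476,088,000 bytes.
Track D: 15:51 (min:sec) = 951 s; 176,400 × 951 × 4 × 6 = 4,026,153,600 bytes.
Track E: 38 min = 2,280 s; 24,000 × 2,280 × 4 × 8 = 1,751,040,000 bytes.
Track F: exactly 44 minutes = 2,640 s; 176,400 × 2,640 × 3 × 2 = 2,794,176,000 bytes.
Total = 22,842,753,600 bytes = 21.3 GiB.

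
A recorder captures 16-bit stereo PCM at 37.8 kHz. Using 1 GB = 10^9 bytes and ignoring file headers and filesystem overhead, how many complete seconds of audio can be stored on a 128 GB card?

846,560 seconds

Uncompressed byte rate = 37,800 × 2 × 2 = 151,200 bytes/s.
Capacity = 128 × 1,000,000,000 = 128,000,000,000 bytes.
128,000,000,000 / 151,200 ≈ 846560.85 s → 846,560 seconds.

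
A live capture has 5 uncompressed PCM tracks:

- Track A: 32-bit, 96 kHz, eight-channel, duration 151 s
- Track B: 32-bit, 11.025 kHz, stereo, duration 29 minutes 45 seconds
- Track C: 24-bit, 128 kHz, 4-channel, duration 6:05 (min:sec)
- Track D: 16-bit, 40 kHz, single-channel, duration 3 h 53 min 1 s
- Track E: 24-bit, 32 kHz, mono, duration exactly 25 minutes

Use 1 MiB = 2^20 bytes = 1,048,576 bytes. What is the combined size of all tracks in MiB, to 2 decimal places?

Track A: 96,000 × 151 × 4 × 8 = 463,872,000 bytes.
Track B: 29 minutes 45 seconds = 1,785 s; 11,025 × 1,785 × 4 × 2 = 157,437,000 bytes.
Track C: 6:05 (min:sec) = 365 s; 128,000 × 365 × 3 × 4 = 560,640,000 bytes.
Track D: 3 h 53 min 1 s = 13,981 s; 40,000 × 13,981 × 2 × 1 = 1,118,480,000 bytes.
Track E: exactly 25 minutes = 1,500 s; 32,000 × 1,500 × 3 × 1 = 144,000,000 bytes.
Total = 2,444,429,000 bytes = 2331.19 MiB.

2331.19 MiB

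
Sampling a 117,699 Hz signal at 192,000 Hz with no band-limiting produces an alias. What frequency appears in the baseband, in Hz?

Nyquist = 192,000/2 = 96,000 Hz; 117,699 Hz exceeds it.
Alias = |117,699 − 1×192,000| = |117,699 − 192,000| = 74,301 Hz.

74,301 Hz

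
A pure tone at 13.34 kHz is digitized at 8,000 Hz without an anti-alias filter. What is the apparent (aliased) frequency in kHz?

2.66 kHz

Nyquist = 8,000/2 = 4,000 Hz; 13,340 Hz exceeds it.
Alias = |13,340 − 2×8,000| = |13,340 − 16,000| = 2,660 Hz = 2.66 kHz.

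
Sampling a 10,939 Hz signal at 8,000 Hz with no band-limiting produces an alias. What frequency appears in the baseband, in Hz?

Nyquist = 8,000/2 = 4,000 Hz; 10,939 Hz exceeds it.
Alias = |10,939 − 1×8,000| = |10,939 − 8,000| = 2,939 Hz.

2,939 Hz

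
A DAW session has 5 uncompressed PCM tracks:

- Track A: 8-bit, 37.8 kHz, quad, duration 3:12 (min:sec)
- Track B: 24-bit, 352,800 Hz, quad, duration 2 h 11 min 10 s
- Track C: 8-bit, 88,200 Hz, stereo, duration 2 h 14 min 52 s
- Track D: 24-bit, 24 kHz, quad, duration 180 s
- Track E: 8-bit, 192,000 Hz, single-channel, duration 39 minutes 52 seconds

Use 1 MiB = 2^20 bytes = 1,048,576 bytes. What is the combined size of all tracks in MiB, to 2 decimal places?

33651.35 MiB

Track A: 3:12 (min:sec) = 192 s; 37,800 × 192 × 1 × 4 = 29,030,400 bytes.
Track B: 2 h 11 min 10 s = 7,870 s; 352,800 × 7,870 × 3 × 4 = 33,318,432,000 bytes.
Track C: 2 h 14 min 52 s = 8,092 s; 88,200 × 8,092 × 1 × 2 = 1,427,428,800 bytes.
Track D: 24,000 × 180 × 3 × 4 = 51,840,000 bytes.
Track E: 39 minutes 52 seconds = 2,392 s; 192,000 × 2,392 × 1 × 1 = 459,264,000 bytes.
Total = 35,285,995,200 bytes = 33651.35 MiB.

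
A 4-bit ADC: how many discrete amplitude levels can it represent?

16 levels

2^4 = 16.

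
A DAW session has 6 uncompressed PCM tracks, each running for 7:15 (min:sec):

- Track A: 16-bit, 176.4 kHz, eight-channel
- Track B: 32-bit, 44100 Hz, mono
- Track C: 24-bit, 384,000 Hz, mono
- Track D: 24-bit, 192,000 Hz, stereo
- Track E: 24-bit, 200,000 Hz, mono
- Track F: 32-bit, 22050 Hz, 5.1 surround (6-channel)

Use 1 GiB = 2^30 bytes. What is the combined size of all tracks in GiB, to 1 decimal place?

2.6 GiB

7:15 (min:sec) = 435 s.
Track A: 176,400 × 435 × 2 × 8 = 1,227,744,000 bytes.
Track B: 44,100 × 435 × 4 × 1 = 76,734,000 bytes.
Track C: 384,000 × 435 × 3 × 1 = 501,120,000 bytes.
Track D: 192,000 × 435 × 3 × 2 = 501,120,000 bytes.
Track E: 200,000 × 435 × 3 × 1 = 261,000,000 bytes.
Track F: 22,050 × 435 × 4 × 6 = 230,202,000 bytes.
Total = 2,797,920,000 bytes = 2.6 GiB.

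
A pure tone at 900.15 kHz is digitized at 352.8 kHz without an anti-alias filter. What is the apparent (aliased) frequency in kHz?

158.25 kHz

Nyquist = 352,800/2 = 176,400 Hz; 900,150 Hz exceeds it.
Alias = |900,150 − 3×352,800| = |900,150 − 1,058,400| = 158,250 Hz = 158.25 kHz.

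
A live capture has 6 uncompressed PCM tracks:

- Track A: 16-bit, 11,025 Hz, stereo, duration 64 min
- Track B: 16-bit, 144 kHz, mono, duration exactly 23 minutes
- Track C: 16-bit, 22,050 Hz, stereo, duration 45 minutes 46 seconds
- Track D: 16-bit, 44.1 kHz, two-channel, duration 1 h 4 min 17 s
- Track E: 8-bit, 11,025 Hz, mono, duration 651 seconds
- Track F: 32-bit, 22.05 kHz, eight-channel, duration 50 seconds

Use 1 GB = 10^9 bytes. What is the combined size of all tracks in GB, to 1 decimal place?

1.5 GB

Track A: 64 min = 3,840 s; 11,025 × 3,840 × 2 × 2 = 169,344,000 bytes.
Track B: exactly 23 minutes = 1,380 s; 144,000 × 1,380 × 2 × 1 = 397,440,000 bytes.
Track C: 45 minutes 46 seconds = 2,746 s; 22,050 × 2,746 × 2 × 2 = 242,197,200 bytes.
Track D: 1 h 4 min 17 s = 3,857 s; 44,100 × 3,857 × 2 × 2 = 680,374,800 bytes.
Track E: 11,025 × 651 × 1 × 1 = 7,177,275 bytes.
Track F: 22,050 × 50 × 4 × 8 = 35,280,000 bytes.
Total = 1,531,813,275 bytes = 1.5 GB.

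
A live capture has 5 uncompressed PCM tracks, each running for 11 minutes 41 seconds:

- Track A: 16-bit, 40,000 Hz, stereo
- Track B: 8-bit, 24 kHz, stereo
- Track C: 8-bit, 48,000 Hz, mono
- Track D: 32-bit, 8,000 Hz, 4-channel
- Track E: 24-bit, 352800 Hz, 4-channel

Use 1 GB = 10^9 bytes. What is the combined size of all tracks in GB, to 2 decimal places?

3.24 GB

11 minutes 41 seconds = 701 s.
Track A: 40,000 × 701 × 2 × 2 = 112,160,000 bytes.
Track B: 24,000 × 701 × 1 × 2 = 33,648,000 bytes.
Track C: 48,000 × 701 × 1 × 1 = 33,648,000 bytes.
Track D: 8,000 × 701 × 4 × 4 = 89,728,000 bytes.
Track E: 352,800 × 701 × 3 × 4 = 2,967,753,600 bytes.
Total = 3,236,937,600 bytes = 3.24 GB.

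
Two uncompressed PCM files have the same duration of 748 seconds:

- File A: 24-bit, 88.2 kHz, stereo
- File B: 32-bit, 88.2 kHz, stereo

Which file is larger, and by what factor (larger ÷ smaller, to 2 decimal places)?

File B, by a factor of 1.33

File A: 88,200 × 3 × 2 = 529,200 bytes/s.
File B: 88,200 × 4 × 2 = 705,600 bytes/s.
File B is larger; ratio = 527,788,800 / 395,841,600 = 1.33.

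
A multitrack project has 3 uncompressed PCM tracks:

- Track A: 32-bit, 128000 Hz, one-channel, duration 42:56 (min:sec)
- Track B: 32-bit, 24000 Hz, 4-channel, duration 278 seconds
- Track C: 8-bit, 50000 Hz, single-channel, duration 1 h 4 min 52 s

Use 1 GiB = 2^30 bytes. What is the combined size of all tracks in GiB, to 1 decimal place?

Track A: 42:56 (min:sec) = 2,576 s; 128,000 × 2,576 × 4 × 1 = 1,318,912,000 bytes.
Track B: 24,000 × 278 × 4 × 4 = 106,752,000 bytes.
Track C: 1 h 4 min 52 s = 3,892 s; 50,000 × 3,892 × 1 × 1 = 194,600,000 bytes.
Total = 1,620,264,000 bytes = 1.5 GiB.

1.5 GiB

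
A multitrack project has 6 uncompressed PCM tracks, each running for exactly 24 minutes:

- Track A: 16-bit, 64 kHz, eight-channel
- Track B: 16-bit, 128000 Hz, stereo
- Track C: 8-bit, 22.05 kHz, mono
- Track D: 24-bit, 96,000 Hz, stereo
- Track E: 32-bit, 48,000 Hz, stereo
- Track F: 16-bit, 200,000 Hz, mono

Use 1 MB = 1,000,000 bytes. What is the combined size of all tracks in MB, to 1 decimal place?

4202.0 MB

exactly 24 minutes = 1,440 s.
Track A: 64,000 × 1,440 × 2 × 8 = 1,474,560,000 bytes.
Track B: 128,000 × 1,440 × 2 × 2 = 737,280,000 bytes.
Track C: 22,050 × 1,440 × 1 × 1 = 31,752,000 bytes.
Track D: 96,000 × 1,440 × 3 × 2 = 829,440,000 bytes.
Track E: 48,000 × 1,440 × 4 × 2 = 552,960,000 bytes.
Track F: 200,000 × 1,440 × 2 × 1 = 576,000,000 bytes.
Total = 4,201,992,000 bytes = 4202.0 MB.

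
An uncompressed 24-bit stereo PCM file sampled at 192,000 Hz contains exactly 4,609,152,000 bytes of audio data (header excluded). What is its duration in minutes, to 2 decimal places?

66.68 minutes

Byte rate = 192,000 × 3 × 2 = 1,152,000 bytes/s.
Duration = 4,609,152,000 / 1,152,000 = 4,001 s.
4,001 s / 60 = 66.68 minutes.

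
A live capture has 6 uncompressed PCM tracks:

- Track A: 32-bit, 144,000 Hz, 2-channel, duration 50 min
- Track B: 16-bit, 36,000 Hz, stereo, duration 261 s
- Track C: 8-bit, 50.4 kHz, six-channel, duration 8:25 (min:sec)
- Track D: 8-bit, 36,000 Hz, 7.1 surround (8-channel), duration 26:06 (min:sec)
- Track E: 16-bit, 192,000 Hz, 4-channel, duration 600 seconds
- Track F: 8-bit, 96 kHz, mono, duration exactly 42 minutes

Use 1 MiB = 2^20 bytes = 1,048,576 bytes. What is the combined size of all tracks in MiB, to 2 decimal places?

5017.11 MiB

Track A: 50 min = 3,000 s; 144,000 × 3,000 × 4 × 2 = 3,456,000,000 bytes.
Track B: 36,000 × 261 × 2 × 2 = 37,584,000 bytes.
Track C: 8:25 (min:sec) = 505 s; 50,400 × 505 × 1 × 6 = 152,712,000 bytes.
Track D: 26:06 (min:sec) = 1,566 s; 36,000 × 1,566 × 1 × 8 = 451,008,000 bytes.
Track E: 192,000 × 600 × 2 × 4 = 921,600,000 bytes.
Track F: exactly 42 minutes = 2,520 s; 96,000 × 2,520 × 1 × 1 = 241,920,000 bytes.
Total = 5,260,824,000 bytes = 5017.11 MiB.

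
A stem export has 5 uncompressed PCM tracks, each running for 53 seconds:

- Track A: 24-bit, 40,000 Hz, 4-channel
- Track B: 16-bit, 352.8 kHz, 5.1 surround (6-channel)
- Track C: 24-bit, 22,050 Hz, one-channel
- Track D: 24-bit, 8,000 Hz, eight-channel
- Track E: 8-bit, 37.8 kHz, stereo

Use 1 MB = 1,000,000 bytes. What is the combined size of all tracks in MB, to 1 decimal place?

Track A: 40,000 × 53 × 3 × 4 = 25,440,000 bytes.
Track B: 352,800 × 53 × 2 × 6 = 224,380,800 bytes.
Track C: 22,050 × 53 × 3 × 1 = 3,505,950 bytes.
Track D: 8,000 × 53 × 3 × 8 = 10,176,000 bytes.
Track E: 37,800 × 53 × 1 × 2 = 4,006,800 bytes.
Total = 267,509,550 bytes = 267.5 MB.

267.5 MB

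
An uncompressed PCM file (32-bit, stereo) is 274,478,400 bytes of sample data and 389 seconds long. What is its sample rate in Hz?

Bytes = sample_rate × seconds × bytes_per_sample × channels.
sample_rate = 274,478,400 / (389 × 4 × 2) = 274,478,400 / 3,112 = 88,200 Hz.

88,200 Hz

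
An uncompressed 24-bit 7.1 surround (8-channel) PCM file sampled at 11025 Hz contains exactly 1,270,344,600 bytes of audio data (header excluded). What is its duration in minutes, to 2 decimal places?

Byte rate = 11,025 × 3 × 8 = 264,600 bytes/s.
Duration = 1,270,344,600 / 264,600 = 4,801 s.
4,801 s / 60 = 80.02 minutes.

80.02 minutes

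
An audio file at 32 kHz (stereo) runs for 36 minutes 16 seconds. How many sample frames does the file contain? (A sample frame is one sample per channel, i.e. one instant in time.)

36 minutes 16 seconds = 2,176 s.
32,000 samples/s × 2,176 s = 69,632,000 frames.

69,632,000 sample frames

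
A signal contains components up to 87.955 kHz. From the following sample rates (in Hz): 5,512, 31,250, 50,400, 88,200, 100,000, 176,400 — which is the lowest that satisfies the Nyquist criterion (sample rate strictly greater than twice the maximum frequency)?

Need sample rate > 2 × 87,955 = 175,910 Hz.
Lowest listed rate above 175,910 Hz is 176,400 Hz.

176,400 Hz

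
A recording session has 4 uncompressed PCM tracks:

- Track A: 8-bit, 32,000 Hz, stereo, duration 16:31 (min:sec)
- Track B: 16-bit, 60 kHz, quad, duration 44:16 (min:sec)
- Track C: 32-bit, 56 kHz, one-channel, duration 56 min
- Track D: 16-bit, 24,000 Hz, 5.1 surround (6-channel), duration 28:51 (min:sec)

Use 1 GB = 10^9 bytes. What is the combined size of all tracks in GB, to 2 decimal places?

Track A: 16:31 (min:sec) = 991 s; 32,000 × 991 × 1 × 2 = 63,424,000 bytes.
Track B: 44:16 (min:sec) = 2,656 s; 60,000 × 2,656 × 2 × 4 = 1,274,880,000 bytes.
Track C: 56 min = 3,360 s; 56,000 × 3,360 × 4 × 1 = 752,640,000 bytes.
Track D: 28:51 (min:sec) = 1,731 s; 24,000 × 1,731 × 2 × 6 = 498,528,000 bytes.
Total = 2,589,472,000 bytes = 2.59 GB.

2.59 GB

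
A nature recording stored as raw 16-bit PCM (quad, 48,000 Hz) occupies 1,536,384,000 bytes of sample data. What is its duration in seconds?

4,001 seconds

Byte rate = 48,000 × 2 × 4 = 384,000 bytes/s.
Duration = 1,536,384,000 / 384,000 = 4,001 s.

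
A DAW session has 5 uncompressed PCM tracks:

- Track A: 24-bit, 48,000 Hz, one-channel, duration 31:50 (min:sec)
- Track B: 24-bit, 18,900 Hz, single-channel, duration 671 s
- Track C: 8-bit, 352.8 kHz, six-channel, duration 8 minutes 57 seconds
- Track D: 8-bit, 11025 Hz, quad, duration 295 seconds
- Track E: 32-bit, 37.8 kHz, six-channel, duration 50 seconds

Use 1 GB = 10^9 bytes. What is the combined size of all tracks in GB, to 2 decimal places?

1.51 GB

Track A: 31:50 (min:sec) = 1,910 s; 48,000 × 1,910 × 3 × 1 = 275,040,000 bytes.
Track B: 18,900 × 671 × 3 × 1 = 38,045,700 bytes.
Track C: 8 minutes 57 seconds = 537 s; 352,800 × 537 × 1 × 6 = 1,136,721,600 bytes.
Track D: 11,025 × 295 × 1 × 4 = 13,009,500 bytes.
Track E: 37,800 × 50 × 4 × 6 = 45,360,000 bytes.
Total = 1,508,176,800 bytes = 1.51 GB.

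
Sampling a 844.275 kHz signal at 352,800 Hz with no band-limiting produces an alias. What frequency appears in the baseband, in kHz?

138.675 kHz

Nyquist = 352,800/2 = 176,400 Hz; 844,275 Hz exceeds it.
Alias = |844,275 − 2×352,800| = |844,275 − 705,600| = 138,675 Hz = 138.675 kHz.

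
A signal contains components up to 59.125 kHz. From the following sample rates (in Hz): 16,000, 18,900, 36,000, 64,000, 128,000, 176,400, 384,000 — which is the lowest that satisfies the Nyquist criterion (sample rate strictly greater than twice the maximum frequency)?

128,000 Hz

Need sample rate > 2 × 59,125 = 118,250 Hz.
Lowest listed rate above 118,250 Hz is 128,000 Hz.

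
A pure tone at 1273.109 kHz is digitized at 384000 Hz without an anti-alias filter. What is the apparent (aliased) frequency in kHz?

121.109 kHz

Nyquist = 384,000/2 = 192,000 Hz; 1,273,109 Hz exceeds it.
Alias = |1,273,109 − 3×384,000| = |1,273,109 − 1,152,000| = 121,109 Hz = 121.109 kHz.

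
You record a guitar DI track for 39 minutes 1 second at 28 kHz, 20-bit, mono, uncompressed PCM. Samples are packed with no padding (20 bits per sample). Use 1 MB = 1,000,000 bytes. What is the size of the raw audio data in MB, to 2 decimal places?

Duration = 39 minutes 1 second = 2,341 s.
Bits = 28,000 × 2,341 × 20 × 1 = 1,310,960,000 bits = 163,870,000 bytes.
163,870,000 / 1,000,000 = 163.87 MB.

163.87 MB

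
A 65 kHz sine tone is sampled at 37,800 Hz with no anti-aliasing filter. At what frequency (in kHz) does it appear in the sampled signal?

10.6 kHz

Nyquist = 37,800/2 = 18,900 Hz; 65,000 Hz exceeds it.
Alias = |65,000 − 2×37,800| = |65,000 − 75,600| = 10,600 Hz = 10.6 kHz.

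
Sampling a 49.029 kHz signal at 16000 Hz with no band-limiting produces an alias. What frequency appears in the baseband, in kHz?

1.029 kHz

Nyquist = 16,000/2 = 8,000 Hz; 49,029 Hz exceeds it.
Alias = |49,029 − 3×16,000| = |49,029 − 48,000| = 1,029 Hz = 1.029 kHz.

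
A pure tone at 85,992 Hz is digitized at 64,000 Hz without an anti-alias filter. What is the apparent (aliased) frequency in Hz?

21,992 Hz

Nyquist = 64,000/2 = 32,000 Hz; 85,992 Hz exceeds it.
Alias = |85,992 − 1×64,000| = |85,992 − 64,000| = 21,992 Hz.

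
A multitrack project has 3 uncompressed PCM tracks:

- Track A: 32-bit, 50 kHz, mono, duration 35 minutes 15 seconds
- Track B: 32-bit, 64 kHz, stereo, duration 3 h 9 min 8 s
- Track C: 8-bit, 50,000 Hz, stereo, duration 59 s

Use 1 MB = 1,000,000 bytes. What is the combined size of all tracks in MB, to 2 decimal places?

Track A: 35 minutes 15 seconds = 2,115 s; 50,000 × 2,115 × 4 × 1 = 423,000,000 bytes.
Track B: 3 h 9 min 8 s = 11,348 s; 64,000 × 11,348 × 4 × 2 = 5,810,176,000 bytes.
Track C: 50,000 × 59 × 1 × 2 = 5,900,000 bytes.
Total = 6,239,076,000 bytes = 6239.08 MB.

6239.08 MB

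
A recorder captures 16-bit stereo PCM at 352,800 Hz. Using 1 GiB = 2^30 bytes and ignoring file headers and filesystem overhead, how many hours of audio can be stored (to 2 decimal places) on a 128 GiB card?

Uncompressed byte rate = 352,800 × 2 × 2 = 1,411,200 bytes/s.
Capacity = 128 × 1,073,741,824 = 137,438,953,472 bytes.
137,438,953,472 / 1,411,200 ≈ 97391.55 s → 27.05 hours.

27.05 hours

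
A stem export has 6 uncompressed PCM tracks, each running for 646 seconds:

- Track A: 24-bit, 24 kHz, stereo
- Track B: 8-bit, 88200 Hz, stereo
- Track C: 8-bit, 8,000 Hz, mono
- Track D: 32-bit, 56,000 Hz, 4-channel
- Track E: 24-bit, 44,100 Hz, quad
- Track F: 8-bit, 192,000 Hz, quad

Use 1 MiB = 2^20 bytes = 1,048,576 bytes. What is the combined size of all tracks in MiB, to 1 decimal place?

1553.5 MiB

Track A: 24,000 × 646 × 3 × 2 = 93,024,000 bytes.
Track B: 88,200 × 646 × 1 × 2 = 113,954,400 bytes.
Track C: 8,000 × 646 × 1 × 1 = 5,168,000 bytes.
Track D: 56,000 × 646 × 4 × 4 = 578,816,000 bytes.
Track E: 44,100 × 646 × 3 × 4 = 341,863,200 bytes.
Track F: 192,000 × 646 × 1 × 4 = 496,128,000 bytes.
Total = 1,628,953,600 bytes = 1553.5 MiB.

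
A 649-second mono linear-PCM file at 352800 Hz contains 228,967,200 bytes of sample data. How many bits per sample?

8 bits

Bytes per sample = 228,967,200 / (352,800 × 649 × 1) = 228,967,200 / 228,967,200 = 1.
Bit depth = 1 × 8 = 8 bits.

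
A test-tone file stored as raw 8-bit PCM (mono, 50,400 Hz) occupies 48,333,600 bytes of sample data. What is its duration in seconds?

Byte rate = 50,400 × 1 × 1 = 50,400 bytes/s.
Duration = 48,333,600 / 50,400 = 959 s.

959 seconds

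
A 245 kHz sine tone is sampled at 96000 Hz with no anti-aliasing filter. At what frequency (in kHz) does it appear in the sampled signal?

Nyquist = 96,000/2 = 48,000 Hz; 245,000 Hz exceeds it.
Alias = |245,000 − 3×96,000| = |245,000 − 288,000| = 43,000 Hz = 43 kHz.

43 kHz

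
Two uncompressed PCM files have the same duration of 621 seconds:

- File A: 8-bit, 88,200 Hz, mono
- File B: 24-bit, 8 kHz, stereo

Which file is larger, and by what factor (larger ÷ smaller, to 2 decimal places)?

File A, by a factor of 1.84

File A: 88,200 × 1 × 1 = 88,200 bytes/s.
File B: 8,000 × 3 × 2 = 48,000 bytes/s.
File A is larger; ratio = 54,772,200 / 29,808,000 = 1.84.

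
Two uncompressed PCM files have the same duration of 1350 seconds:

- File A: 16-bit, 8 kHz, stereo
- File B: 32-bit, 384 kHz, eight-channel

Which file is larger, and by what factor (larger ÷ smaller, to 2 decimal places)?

File B, by a factor of 384.00

File A: 8,000 × 2 × 2 = 32,000 bytes/s.
File B: 384,000 × 4 × 8 = 12,288,000 bytes/s.
File B is larger; ratio = 16,588,800,000 / 43,200,000 = 384.00.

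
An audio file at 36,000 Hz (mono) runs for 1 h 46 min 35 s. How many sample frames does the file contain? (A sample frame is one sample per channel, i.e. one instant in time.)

230,220,000 sample frames

1 h 46 min 35 s = 6,395 s.
36,000 samples/s × 6,395 s = 230,220,000 frames.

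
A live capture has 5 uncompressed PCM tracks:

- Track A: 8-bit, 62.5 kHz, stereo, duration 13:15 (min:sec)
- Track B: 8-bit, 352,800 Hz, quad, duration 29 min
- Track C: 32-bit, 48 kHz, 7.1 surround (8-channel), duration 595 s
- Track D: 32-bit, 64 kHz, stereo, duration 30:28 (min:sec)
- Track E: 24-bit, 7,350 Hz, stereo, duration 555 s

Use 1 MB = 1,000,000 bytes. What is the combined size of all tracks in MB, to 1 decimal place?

Track A: 13:15 (min:sec) = 795 s; 62,500 × 795 × 1 × 2 = 99,375,000 bytes.
Track B: 29 min = 1,740 s; 352,800 × 1,740 × 1 × 4 = 2,455,488,000 bytes.
Track C: 48,000 × 595 × 4 × 8 = 913,920,000 bytes.
Track D: 30:28 (min:sec) = 1,828 s; 64,000 × 1,828 × 4 × 2 = 935,936,000 bytes.
Track E: 7,350 × 555 × 3 × 2 = 24,475,500 bytes.
Total = 4,429,194,500 bytes = 4429.2 MB.

4429.2 MB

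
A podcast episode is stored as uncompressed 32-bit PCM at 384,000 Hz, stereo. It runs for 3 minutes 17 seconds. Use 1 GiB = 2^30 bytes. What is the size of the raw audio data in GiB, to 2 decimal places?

0.56 GiB

Duration = 3 minutes 17 seconds = 197 s.
Bytes = 384,000 samples/s × 197 s × 4 bytes/sample × 2 ch = 605,184,000 bytes.
605,184,000 / 1,073,741,824 = 0.56 GiB.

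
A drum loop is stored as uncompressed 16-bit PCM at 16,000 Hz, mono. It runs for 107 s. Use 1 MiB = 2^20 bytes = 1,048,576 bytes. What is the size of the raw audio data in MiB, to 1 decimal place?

3.3 MiB

Bytes = 16,000 samples/s × 107 s × 2 bytes/sample × 1 ch = 3,424,000 bytes.
3,424,000 / 1,048,576 = 3.3 MiB.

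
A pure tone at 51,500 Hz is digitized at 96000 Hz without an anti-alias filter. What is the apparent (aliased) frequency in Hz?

44,500 Hz

Nyquist = 96,000/2 = 48,000 Hz; 51,500 Hz exceeds it.
Alias = |51,500 − 1×96,000| = |51,500 − 96,000| = 44,500 Hz.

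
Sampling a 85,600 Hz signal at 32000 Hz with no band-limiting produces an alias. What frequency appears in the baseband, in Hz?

Nyquist = 32,000/2 = 16,000 Hz; 85,600 Hz exceeds it.
Alias = |85,600 − 3×32,000| = |85,600 − 96,000| = 10,400 Hz.

10,400 Hz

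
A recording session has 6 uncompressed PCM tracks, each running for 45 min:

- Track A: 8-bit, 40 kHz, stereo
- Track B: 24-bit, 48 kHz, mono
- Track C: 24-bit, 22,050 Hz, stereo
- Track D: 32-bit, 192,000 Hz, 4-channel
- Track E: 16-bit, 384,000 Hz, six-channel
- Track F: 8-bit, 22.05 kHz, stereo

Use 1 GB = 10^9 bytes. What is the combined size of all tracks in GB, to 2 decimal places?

45 min = 2,700 s.
Track A: 40,000 × 2,700 × 1 × 2 = 216,000,000 bytes.
Track B: 48,000 × 2,700 × 3 × 1 = 388,800,000 bytes.
Track C: 22,050 × 2,700 × 3 × 2 = 357,210,000 bytes.
Track D: 192,000 × 2,700 × 4 × 4 = 8,294,400,000 bytes.
Track E: 384,000 × 2,700 × 2 × 6 = 12,441,600,000 bytes.
Track F: 22,050 × 2,700 × 1 × 2 = 119,070,000 bytes.
Total = 21,817,080,000 bytes = 21.82 GB.

21.82 GB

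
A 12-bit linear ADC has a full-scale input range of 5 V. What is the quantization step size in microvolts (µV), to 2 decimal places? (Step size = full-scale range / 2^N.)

5 V / 2^12 = 5 / 4,096 V = 1220.70 µV.

1220.70 µV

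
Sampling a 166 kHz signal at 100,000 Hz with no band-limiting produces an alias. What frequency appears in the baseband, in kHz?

34 kHz

Nyquist = 100,000/2 = 50,000 Hz; 166,000 Hz exceeds it.
Alias = |166,000 − 2×100,000| = |166,000 − 200,000| = 34,000 Hz = 34 kHz.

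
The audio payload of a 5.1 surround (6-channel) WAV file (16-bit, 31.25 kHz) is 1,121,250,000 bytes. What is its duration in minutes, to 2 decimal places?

49.83 minutes

Byte rate = 31,250 × 2 × 6 = 375,000 bytes/s.
Duration = 1,121,250,000 / 375,000 = 2,990 s.
2,990 s / 60 = 49.83 minutes.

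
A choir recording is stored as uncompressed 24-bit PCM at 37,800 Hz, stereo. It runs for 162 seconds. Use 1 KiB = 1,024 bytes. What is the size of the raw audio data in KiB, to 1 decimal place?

35880.5 KiB

Bytes = 37,800 samples/s × 162 s × 3 bytes/sample × 2 ch = 36,741,600 bytes.
36,741,600 / 1,024 = 35880.5 KiB.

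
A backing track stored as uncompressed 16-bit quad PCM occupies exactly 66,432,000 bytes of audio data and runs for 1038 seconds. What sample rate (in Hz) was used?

Bytes = sample_rate × seconds × bytes_per_sample × channels.
sample_rate = 66,432,000 / (1,038 × 2 × 4) = 66,432,000 / 8,304 = 8,000 Hz.

8,000 Hz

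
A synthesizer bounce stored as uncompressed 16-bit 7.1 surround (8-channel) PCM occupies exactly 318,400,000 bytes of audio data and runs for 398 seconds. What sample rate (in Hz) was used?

50,000 Hz

Bytes = sample_rate × seconds × bytes_per_sample × channels.
sample_rate = 318,400,000 / (398 × 2 × 8) = 318,400,000 / 6,368 = 50,000 Hz.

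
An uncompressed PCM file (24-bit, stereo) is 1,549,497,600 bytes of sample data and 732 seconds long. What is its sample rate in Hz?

352,800 Hz

Bytes = sample_rate × seconds × bytes_per_sample × channels.
sample_rate = 1,549,497,600 / (732 × 3 × 2) = 1,549,497,600 / 4,392 = 352,800 Hz.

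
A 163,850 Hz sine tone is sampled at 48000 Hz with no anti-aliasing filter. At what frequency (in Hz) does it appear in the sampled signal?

19,850 Hz

Nyquist = 48,000/2 = 24,000 Hz; 163,850 Hz exceeds it.
Alias = |163,850 − 3×48,000| = |163,850 − 144,000| = 19,850 Hz.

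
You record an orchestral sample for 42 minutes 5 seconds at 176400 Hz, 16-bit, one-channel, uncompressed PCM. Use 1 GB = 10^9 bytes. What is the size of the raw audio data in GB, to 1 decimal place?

Duration = 42 minutes 5 seconds = 2,525 s.
Bytes = 176,400 samples/s × 2,525 s × 2 bytes/sample × 1 ch = 890,820,000 bytes.
890,820,000 / 1,000,000,000 = 0.9 GB.

0.9 GB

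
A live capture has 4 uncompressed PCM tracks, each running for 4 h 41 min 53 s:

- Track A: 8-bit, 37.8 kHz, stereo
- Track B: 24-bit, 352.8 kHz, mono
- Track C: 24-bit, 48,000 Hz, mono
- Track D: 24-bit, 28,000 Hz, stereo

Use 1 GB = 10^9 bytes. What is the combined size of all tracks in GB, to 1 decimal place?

24.5 GB

4 h 41 min 53 s = 16,913 s.
Track A: 37,800 × 16,913 × 1 × 2 = 1,278,622,800 bytes.
Track B: 352,800 × 16,913 × 3 × 1 = 17,900,719,200 bytes.
Track C: 48,000 × 16,913 × 3 × 1 = 2,435,472,000 bytes.
Track D: 28,000 × 16,913 × 3 × 2 = 2,841,384,000 bytes.
Total = 24,456,198,000 bytes = 24.5 GB.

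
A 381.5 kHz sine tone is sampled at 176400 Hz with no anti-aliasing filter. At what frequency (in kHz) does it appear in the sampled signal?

28.7 kHz

Nyquist = 176,400/2 = 88,200 Hz; 381,500 Hz exceeds it.
Alias = |381,500 − 2×176,400| = |381,500 − 352,800| = 28,700 Hz = 28.7 kHz.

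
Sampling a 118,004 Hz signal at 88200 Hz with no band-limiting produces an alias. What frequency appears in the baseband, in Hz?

29,804 Hz

Nyquist = 88,200/2 = 44,100 Hz; 118,004 Hz exceeds it.
Alias = |118,004 − 1×88,200| = |118,004 − 88,200| = 29,804 Hz.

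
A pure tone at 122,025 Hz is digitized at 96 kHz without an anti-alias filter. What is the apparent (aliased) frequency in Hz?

Nyquist = 96,000/2 = 48,000 Hz; 122,025 Hz exceeds it.
Alias = |122,025 − 1×96,000| = |122,025 − 96,000| = 26,025 Hz.

26,025 Hz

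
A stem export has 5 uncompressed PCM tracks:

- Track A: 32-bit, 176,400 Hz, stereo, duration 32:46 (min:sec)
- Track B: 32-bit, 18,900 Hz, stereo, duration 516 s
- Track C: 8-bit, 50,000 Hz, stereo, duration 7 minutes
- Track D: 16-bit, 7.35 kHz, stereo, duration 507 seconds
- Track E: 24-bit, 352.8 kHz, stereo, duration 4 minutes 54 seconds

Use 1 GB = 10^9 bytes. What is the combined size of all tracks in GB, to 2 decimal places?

3.53 GB

Track A: 32:46 (min:sec) = 1,966 s; 176,400 × 1,966 × 4 × 2 = 2,774,419,200 bytes.
Track B: 18,900 × 516 × 4 × 2 = 78,019,200 bytes.
Track C: 7 minutes = 420 s; 50,000 × 420 × 1 × 2 = 42,000,000 bytes.
Track D: 7,350 × 507 × 2 × 2 = 14,905,800 bytes.
Track E: 4 minutes 54 seconds = 294 s; 352,800 × 294 × 3 × 2 = 622,339,200 bytes.
Total = 3,531,683,400 bytes = 3.53 GB.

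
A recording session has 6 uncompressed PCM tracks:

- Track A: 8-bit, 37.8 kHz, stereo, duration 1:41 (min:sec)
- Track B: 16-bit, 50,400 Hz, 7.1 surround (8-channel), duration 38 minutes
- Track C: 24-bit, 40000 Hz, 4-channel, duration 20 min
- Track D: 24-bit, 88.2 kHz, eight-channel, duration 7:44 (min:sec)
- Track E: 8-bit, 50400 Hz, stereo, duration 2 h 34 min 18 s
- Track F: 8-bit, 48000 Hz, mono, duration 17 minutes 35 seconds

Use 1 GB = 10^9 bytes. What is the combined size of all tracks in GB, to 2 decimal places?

4.39 GB

Track A: 1:41 (min:sec) = 101 s; 37,800 × 101 × 1 × 2 = 7,635,600 bytes.
Track B: 38 minutes = 2,280 s; 50,400 × 2,280 × 2 × 8 = 1,838,592,000 bytes.
Track C: 20 min = 1,200 s; 40,000 × 1,200 × 3 × 4 = 576,000,000 bytes.
Track D: 7:44 (min:sec) = 464 s; 88,200 × 464 × 3 × 8 = 982,195,200 bytes.
Track E: 2 h 34 min 18 s = 9,258 s; 50,400 × 9,258 × 1 × 2 = 933,206,400 bytes.
Track F: 17 minutes 35 seconds = 1,055 s; 48,000 × 1,055 × 1 × 1 = 50,640,000 bytes.
Total = 4,388,269,200 bytes = 4.39 GB.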